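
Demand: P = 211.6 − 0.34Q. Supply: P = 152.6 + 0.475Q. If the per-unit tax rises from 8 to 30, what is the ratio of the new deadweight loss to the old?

14.0625

Competitive equilibrium: 211.6 − 0.34Q = 152.6 + 0.475Q → Q* = 72.3926, P* = 186.9865.
For a per-unit tax t: ΔQ = t/0.815, so DWL = ½·t·(t/0.815) = t²/1.63.
At t = 8: DWL = 39.264. At t = 30: DWL = 552.147.
Ratio = (30/8)² = 14.0625.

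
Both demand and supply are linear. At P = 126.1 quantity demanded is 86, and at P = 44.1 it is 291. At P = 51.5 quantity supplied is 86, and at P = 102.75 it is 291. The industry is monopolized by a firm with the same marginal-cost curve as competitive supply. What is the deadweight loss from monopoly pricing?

Demand slope = (44.1 − 126.1)/(291 − 86) = −0.4, so P = 160.5 − 0.4Q.
Supply slope = (102.75 − 51.5)/(291 − 86) = 0.25, so P = 30 + 0.25Q.
Competitive equilibrium: 160.5 − 0.4Q = 30 + 0.25Q → Q* = 200.7692, P* = 80.1923.
Marginal revenue: MR = 160.5 − 0.8Q. Set MR = MC: 160.5 − 0.8Q = 30 + 0.25Q → Q_m = 124.2857.
Price P_m = 160.5 − 0.4·124.2857 = 110.7857; MC(Q_m) = 30 + 0.25·124.2857 = 61.0714.
Competitive Q* = 200.7692, so ΔQ = 76.4835; wedge = 110.7857 − 61.0714 = 49.7143.
Welfare loss = ½ × 76.4835 × 49.7143 = 1901.16.

1901.16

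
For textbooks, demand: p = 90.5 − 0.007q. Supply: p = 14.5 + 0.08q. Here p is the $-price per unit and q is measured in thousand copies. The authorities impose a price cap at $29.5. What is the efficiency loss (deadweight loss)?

Competitive equilibrium: 90.5 − 0.007q = 14.5 + 0.08q → q* = 873.5632, p* = 84.3851.
At the ceiling p = 29.5, quantity supplied = (29.5 − 14.5)/0.08 = 187.5.
Willingness to pay at q' = 187.5: 90.5 − 0.007·187.5 = 89.1875.
Δq = 873.5632 − 187.5 = 686.0632; wedge = 89.1875 − 29.5 = 59.6875.
The triangle = ½ × 686.0632 × 59.6875 = $20474.70 thousand.

$20474.70 thousand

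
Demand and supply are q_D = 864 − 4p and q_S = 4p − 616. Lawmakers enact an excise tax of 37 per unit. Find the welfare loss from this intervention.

In inverse form: demand p = 216 − 0.25q, supply p = 154 + 0.25q.
Competitive equilibrium: 216 − 0.25q = 154 + 0.25q → q* = 124, p* = 185.
With the tax, the buyer price exceeds the seller price by 37: (216 − 0.25q) − (154 + 0.25q) = 37 → q' = 50.
Δq = 124 − 50 = 74; the wedge equals the tax, 37.
The triangle = ½ × 74 × 37 = 1369.

1369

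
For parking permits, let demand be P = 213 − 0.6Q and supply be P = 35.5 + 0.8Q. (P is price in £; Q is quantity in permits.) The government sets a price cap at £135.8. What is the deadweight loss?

Competitive equilibrium: 213 − 0.6Q = 35.5 + 0.8Q → Q* = 126.7857, P* = 136.9286.
At the ceiling P = 135.8, quantity supplied = (135.8 − 35.5)/0.8 = 125.375.
Willingness to pay at Q' = 125.375: 213 − 0.6·125.375 = 137.775.
ΔQ = 126.7857 − 125.375 = 1.4107; wedge = 137.775 − 135.8 = 1.975.
Welfare loss = ½ × 1.4107 × 1.975 = £1.39.

£1.39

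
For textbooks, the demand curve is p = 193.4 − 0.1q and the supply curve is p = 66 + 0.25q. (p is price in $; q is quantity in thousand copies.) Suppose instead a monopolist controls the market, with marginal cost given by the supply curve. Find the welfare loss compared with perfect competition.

Competitive equilibrium: 193.4 − 0.1q = 66 + 0.25q → q* = 364, p* = 157.
Marginal revenue: MR = 193.4 − 0.2q. Set MR = MC: 193.4 − 0.2q = 66 + 0.25q → q_m = 283.1111.
Price p_m = 193.4 − 0.1·283.1111 = 165.0889; MC(q_m) = 66 + 0.25·283.1111 = 136.7778.
Competitive q* = 364, so Δq = 80.8889; wedge = 165.0889 − 136.7778 = 28.3111.
Deadweight loss = ½ × 80.8889 × 28.3111 = $1145.03 thousand.

$1145.03 thousand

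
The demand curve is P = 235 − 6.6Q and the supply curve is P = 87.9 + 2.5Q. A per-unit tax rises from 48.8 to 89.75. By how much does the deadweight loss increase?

Competitive equilibrium: 235 − 6.6Q = 87.9 + 2.5Q → Q* = 16.1648, P* = 128.3121.
For a per-unit tax t: ΔQ = t/9.1, so DWL = ½·t·(t/9.1) = t²/18.2.
At t = 48.8: DWL = 130.848. At t = 89.75: DWL = 442.586.
Increase = 442.586 − 130.848 = 311.74.

311.74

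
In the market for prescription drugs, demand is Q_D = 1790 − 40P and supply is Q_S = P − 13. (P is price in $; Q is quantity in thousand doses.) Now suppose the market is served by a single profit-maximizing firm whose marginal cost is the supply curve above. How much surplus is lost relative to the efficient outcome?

In inverse form: demand P = 44.75 − 0.025Q, supply P = 13 + Q.
Competitive equilibrium: 44.75 − 0.025Q = 13 + Q → Q* = 30.9756, P* = 43.9756.
Marginal revenue: MR = 44.75 − 0.05Q. Set MR = MC: 44.75 − 0.05Q = 13 + Q → Q_m = 30.2381.
Price P_m = 44.75 − 0.025·30.2381 = 43.994; MC(Q_m) = 13 + 1·30.2381 = 43.2381.
Competitive Q* = 30.9756, so ΔQ = 0.7375; wedge = 43.994 − 43.2381 = 0.7559.
Welfare loss = ½ × 0.7375 × 0.7559 = $0.28 thousand.

$0.28 thousand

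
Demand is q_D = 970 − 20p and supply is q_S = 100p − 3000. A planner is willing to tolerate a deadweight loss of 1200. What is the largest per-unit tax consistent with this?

12

In inverse form: demand p = 48.5 − 0.05q, supply p = 30 + 0.01q.
Competitive equilibrium: 48.5 − 0.05q = 30 + 0.01q → q* = 308.3333, p* = 33.0833.
A tax t gives Δq = t/0.06 and wedge t, so DWL = t²/0.12.
t²/0.12 = 1200 → t² = 144 → t = 12.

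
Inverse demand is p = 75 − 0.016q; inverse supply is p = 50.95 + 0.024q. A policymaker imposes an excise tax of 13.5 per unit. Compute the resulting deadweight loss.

Competitive equilibrium: 75 − 0.016q = 50.95 + 0.024q → q* = 601.25, p* = 65.38.
With the tax, the buyer price exceeds the seller price by 13.5: (75 − 0.016q) − (50.95 + 0.024q) = 13.5 → q' = 263.75.
Δq = 601.25 − 263.75 = 337.5; the wedge equals the tax, 13.5.
The triangle = ½ × 337.5 × 13.5 = 2278.125.

2278.125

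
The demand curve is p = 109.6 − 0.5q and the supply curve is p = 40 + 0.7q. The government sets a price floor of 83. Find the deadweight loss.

Competitive equilibrium: 109.6 − 0.5q = 40 + 0.7q → q* = 58, p* = 80.6.
At the floor p = 83, quantity demanded = (109.6 − 83)/0.5 = 53.2.
Sellers' marginal cost at q' = 53.2: 40 + 0.7·53.2 = 77.24.
Δq = 58 − 53.2 = 4.8; wedge = 83 − 77.24 = 5.76.
The triangle = ½ × 4.8 × 5.76 = 13.824.

13.824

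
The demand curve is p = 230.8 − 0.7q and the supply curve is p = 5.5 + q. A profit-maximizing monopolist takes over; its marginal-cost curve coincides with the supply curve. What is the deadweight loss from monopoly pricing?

1270.04

Competitive equilibrium: 230.8 − 0.7q = 5.5 + q → q* = 132.5294, p* = 138.0294.
Marginal revenue: MR = 230.8 − 1.4q. Set MR = MC: 230.8 − 1.4q = 5.5 + q → q_m = 93.875.
Price p_m = 230.8 − 0.7·93.875 = 165.0875; MC(q_m) = 5.5 + 1·93.875 = 99.375.
Competitive q* = 132.5294, so Δq = 38.6544; wedge = 165.0875 − 99.375 = 65.7125.
Welfare loss = ½ × 38.6544 × 65.7125 = 1270.04.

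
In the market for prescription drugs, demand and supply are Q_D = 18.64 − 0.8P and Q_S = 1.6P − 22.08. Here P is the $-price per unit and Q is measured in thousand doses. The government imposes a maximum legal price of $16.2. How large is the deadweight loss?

In inverse form: demand P = 23.3 − 1.25Q, supply P = 13.8 + 0.625Q.
Competitive equilibrium: 23.3 − 1.25Q = 13.8 + 0.625Q → Q* = 5.0667, P* = 16.9667.
At the ceiling P = 16.2, quantity supplied = (16.2 − 13.8)/0.625 = 3.84.
Willingness to pay at Q' = 3.84: 23.3 − 1.25·3.84 = 18.5.
ΔQ = 5.0667 − 3.84 = 1.2267; wedge = 18.5 − 16.2 = 2.3.
The triangle = ½ × 1.2267 × 2.3 = $1.41 thousand.

$1.41 thousand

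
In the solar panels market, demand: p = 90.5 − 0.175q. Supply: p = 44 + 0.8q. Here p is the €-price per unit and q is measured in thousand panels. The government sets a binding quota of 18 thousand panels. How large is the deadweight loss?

€429.80 thousand

Competitive equilibrium: 90.5 − 0.175q = 44 + 0.8q → q* = 47.6923, p* = 82.1538.
At q = 18: demand price = 90.5 − 0.175·18 = 87.35; supply price = 44 + 0.8·18 = 58.4.
Δq = 47.6923 − 18 = 29.6923; wedge = 87.35 − 58.4 = 28.95.
Deadweight loss = ½ × 29.6923 × 28.95 = €429.80 thousand.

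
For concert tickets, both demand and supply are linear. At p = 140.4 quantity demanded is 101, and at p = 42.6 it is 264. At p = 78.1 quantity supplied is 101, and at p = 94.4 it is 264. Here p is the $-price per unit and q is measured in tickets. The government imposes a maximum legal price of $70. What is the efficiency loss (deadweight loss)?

Demand slope = (42.6 − 140.4)/(264 − 101) = −0.6, so p = 201 − 0.6q.
Supply slope = (94.4 − 78.1)/(264 − 101) = 0.1, so p = 68 + 0.1q.
Competitive equilibrium: 201 − 0.6q = 68 + 0.1q → q* = 190, p* = 87.
At the ceiling p = 70, quantity supplied = (70 − 68)/0.1 = 20.
Willingness to pay at q' = 20: 201 − 0.6·20 = 189.
Δq = 190 − 20 = 170; wedge = 189 − 70 = 119.
Deadweight loss = ½ × 170 × 119 = $10115.

$10115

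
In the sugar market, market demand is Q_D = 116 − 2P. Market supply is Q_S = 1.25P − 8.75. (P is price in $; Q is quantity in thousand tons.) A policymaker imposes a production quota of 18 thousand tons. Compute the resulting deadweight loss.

$292.98 thousand

In inverse form: demand P = 58 − 0.5Q, supply P = 7 + 0.8Q.
Competitive equilibrium: 58 − 0.5Q = 7 + 0.8Q → Q* = 39.23077, P* = 38.38462.
At Q = 18: demand price = 58 − 0.5·18 = 49; supply price = 7 + 0.8·18 = 21.4.
ΔQ = 39.23077 − 18 = 21.23077; wedge = 49 − 21.4 = 27.6.
DWL = ½ × 21.23077 × 27.6 = $292.98 thousand.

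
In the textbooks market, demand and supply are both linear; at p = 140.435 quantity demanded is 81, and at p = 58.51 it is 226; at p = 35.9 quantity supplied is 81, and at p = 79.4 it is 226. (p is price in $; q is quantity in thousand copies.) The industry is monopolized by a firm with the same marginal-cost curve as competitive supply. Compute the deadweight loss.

Demand slope = (58.51 − 140.435)/(226 − 81) = −0.565, so p = 186.2 − 0.565q.
Supply slope = (79.4 − 35.9)/(226 − 81) = 0.3, so p = 11.6 + 0.3q.
Competitive equilibrium: 186.2 − 0.565q = 11.6 + 0.3q → q* = 201.8497, p* = 72.1549.
Marginal revenue: MR = 186.2 − 1.13q. Set MR = MC: 186.2 − 1.13q = 11.6 + 0.3q → q_m = 122.0979.
Price p_m = 186.2 − 0.565·122.0979 = 117.2147; MC(q_m) = 11.6 + 0.3·122.0979 = 48.2294.
Competitive q* = 201.8497, so Δq = 79.7518; wedge = 117.2147 − 48.2294 = 68.9853.
Deadweight loss = ½ × 79.7518 × 68.9853 = $2750.85 thousand.

$2750.85 thousand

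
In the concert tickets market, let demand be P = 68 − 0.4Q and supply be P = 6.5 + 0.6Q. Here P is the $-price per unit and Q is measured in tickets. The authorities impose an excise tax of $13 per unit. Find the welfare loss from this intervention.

$84.50

Competitive equilibrium: 68 − 0.4Q = 6.5 + 0.6Q → Q* = 61.5, P* = 43.4.
With the tax, the buyer price exceeds the seller price by 13: (68 − 0.4Q) − (6.5 + 0.6Q) = 13 → Q' = 48.5.
ΔQ = 61.5 − 48.5 = 13; the wedge equals the tax, 13.
Welfare loss = ½ × 13 × 13 = $84.50.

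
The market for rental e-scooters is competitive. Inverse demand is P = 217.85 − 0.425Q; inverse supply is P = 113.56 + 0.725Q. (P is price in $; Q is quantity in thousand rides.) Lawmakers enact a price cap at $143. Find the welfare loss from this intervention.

$1442.11 thousand

Competitive equilibrium: 217.85 − 0.425Q = 113.56 + 0.725Q → Q* = 90.687, P* = 179.308.
At the ceiling P = 143, quantity supplied = (143 − 113.56)/0.725 = 40.6069.
Willingness to pay at Q' = 40.6069: 217.85 − 0.425·40.6069 = 200.5921.
ΔQ = 90.687 − 40.6069 = 50.0801; wedge = 200.5921 − 143 = 57.5921.
Welfare loss = ½ × 50.0801 × 57.5921 = $1442.11 thousand.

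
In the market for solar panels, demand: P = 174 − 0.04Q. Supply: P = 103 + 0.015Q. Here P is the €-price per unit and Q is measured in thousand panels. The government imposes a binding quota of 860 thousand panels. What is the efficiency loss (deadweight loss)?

€5106.27 thousand

Competitive equilibrium: 174 − 0.04Q = 103 + 0.015Q → Q* = 1290.9091, P* = 122.3636.
At Q = 860: demand price = 174 − 0.04·860 = 139.6; supply price = 103 + 0.015·860 = 115.9.
ΔQ = 1290.9091 − 860 = 430.9091; wedge = 139.6 − 115.9 = 23.7.
Deadweight loss = ½ × 430.9091 × 23.7 = €5106.27 thousand.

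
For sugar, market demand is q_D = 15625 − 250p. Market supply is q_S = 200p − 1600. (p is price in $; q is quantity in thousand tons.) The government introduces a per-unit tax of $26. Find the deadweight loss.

$37555.56 thousand

In inverse form: demand p = 62.5 − 0.004q, supply p = 8 + 0.005q.
Competitive equilibrium: 62.5 − 0.004q = 8 + 0.005q → q* = 6055.5556, p* = 38.2778.
With the tax, the buyer price exceeds the seller price by 26: (62.5 − 0.004q) − (8 + 0.005q) = 26 → q' = 3166.6667.
Δq = 6055.5556 − 3166.6667 = 2888.8889; the wedge equals the tax, 26.
Welfare loss = ½ × 2888.8889 × 26 = $37555.56 thousand.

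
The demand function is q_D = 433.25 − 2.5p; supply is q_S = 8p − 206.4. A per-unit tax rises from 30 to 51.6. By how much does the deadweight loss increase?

In inverse form: demand p = 173.3 − 0.4q, supply p = 25.8 + 0.125q.
Competitive equilibrium: 173.3 − 0.4q = 25.8 + 0.125q → q* = 280.9524, p* = 60.919.
For a per-unit tax t: Δq = t/0.525, so DWL = ½·t·(t/0.525) = t²/1.05.
At t = 30: DWL = 857.143. At t = 51.6: DWL = 2535.771.
Increase = 2535.771 − 857.143 = 1678.63.

1678.63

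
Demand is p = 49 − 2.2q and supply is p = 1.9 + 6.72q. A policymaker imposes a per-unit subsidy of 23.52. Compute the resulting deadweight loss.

Competitive equilibrium: 49 − 2.2q = 1.9 + 6.72q → q* = 5.2803, p* = 37.3834.
The subsidy lowers effective supply by 23.52: p = 6.72q − 21.62.
New quantity: 49 − 2.2q = 6.72q − 21.62 → q' = 7.917.
Overproduction Δq = 7.917 − 5.2803 = 2.6367; wedge = subsidy = 23.52.
Deadweight loss = ½ × 2.6367 × 23.52 = 31.01.

31.01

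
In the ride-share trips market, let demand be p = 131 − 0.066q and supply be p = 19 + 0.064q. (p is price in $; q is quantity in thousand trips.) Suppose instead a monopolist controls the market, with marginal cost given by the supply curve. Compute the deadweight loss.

Competitive equilibrium: 131 − 0.066q = 19 + 0.064q → q* = 861.53846, p* = 74.13846.
Marginal revenue: MR = 131 − 0.132q. Set MR = MC: 131 − 0.132q = 19 + 0.064q → q_m = 571.42857.
Price p_m = 131 − 0.066·571.42857 = 93.28571; MC(q_m) = 19 + 0.064·571.42857 = 55.57143.
Competitive q* = 861.53846, so Δq = 290.10989; wedge = 93.28571 − 55.57143 = 37.71428.
Deadweight loss = ½ × 290.10989 × 37.71428 = $5470.64 thousand.

$5470.64 thousand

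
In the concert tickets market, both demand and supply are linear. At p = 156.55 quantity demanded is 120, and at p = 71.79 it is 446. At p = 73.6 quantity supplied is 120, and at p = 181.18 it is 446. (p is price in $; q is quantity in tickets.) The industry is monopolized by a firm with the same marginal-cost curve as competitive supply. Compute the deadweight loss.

Demand slope = (71.79 − 156.55)/(446 − 120) = −0.26, so p = 187.75 − 0.26q.
Supply slope = (181.18 − 73.6)/(446 − 120) = 0.33, so p = 34 + 0.33q.
Competitive equilibrium: 187.75 − 0.26q = 34 + 0.33q → q* = 260.5932, p* = 119.9958.
Marginal revenue: MR = 187.75 − 0.52q. Set MR = MC: 187.75 − 0.52q = 34 + 0.33q → q_m = 180.8824.
Price p_m = 187.75 − 0.26·180.8824 = 140.7206; MC(q_m) = 34 + 0.33·180.8824 = 93.6912.
Competitive q* = 260.5932, so Δq = 79.7108; wedge = 140.7206 − 93.6912 = 47.0294.
Deadweight loss = ½ × 79.7108 × 47.0294 = $1874.38.

$1874.38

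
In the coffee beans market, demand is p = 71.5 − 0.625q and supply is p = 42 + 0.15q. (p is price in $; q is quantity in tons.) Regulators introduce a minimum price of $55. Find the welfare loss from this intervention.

$52.72

Competitive equilibrium: 71.5 − 0.625q = 42 + 0.15q → q* = 38.0645, p* = 47.7097.
At the floor p = 55, quantity demanded = (71.5 − 55)/0.625 = 26.4.
Sellers' marginal cost at q' = 26.4: 42 + 0.15·26.4 = 45.96.
Δq = 38.0645 − 26.4 = 11.6645; wedge = 55 − 45.96 = 9.04.
Welfare loss = ½ × 11.6645 × 9.04 = $52.72.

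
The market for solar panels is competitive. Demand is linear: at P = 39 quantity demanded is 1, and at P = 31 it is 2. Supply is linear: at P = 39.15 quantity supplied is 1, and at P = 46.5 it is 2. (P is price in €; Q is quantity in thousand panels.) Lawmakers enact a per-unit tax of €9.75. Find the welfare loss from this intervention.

€3.10 thousand

Demand slope = (31 − 39)/(2 − 1) = −8, so P = 47 − 8Q.
Supply slope = (46.5 − 39.15)/(2 − 1) = 7.35, so P = 31.8 + 7.35Q.
Competitive equilibrium: 47 − 8Q = 31.8 + 7.35Q → Q* = 0.9902, P* = 39.0782.
With the tax, the buyer price exceeds the seller price by 9.75: (47 − 8Q) − (31.8 + 7.35Q) = 9.75 → Q' = 0.355.
ΔQ = 0.9902 − 0.355 = 0.6352; the wedge equals the tax, 9.75.
Deadweight loss = ½ × 0.6352 × 9.75 = €3.10 thousand.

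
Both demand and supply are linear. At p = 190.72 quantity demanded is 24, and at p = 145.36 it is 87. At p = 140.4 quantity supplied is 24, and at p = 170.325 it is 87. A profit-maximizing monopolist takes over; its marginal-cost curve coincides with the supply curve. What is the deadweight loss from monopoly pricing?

369.13

Demand slope = (145.36 − 190.72)/(87 − 24) = −0.72, so p = 208 − 0.72q.
Supply slope = (170.325 − 140.4)/(87 − 24) = 0.475, so p = 129 + 0.475q.
Competitive equilibrium: 208 − 0.72q = 129 + 0.475q → q* = 66.1088, p* = 160.4017.
Marginal revenue: MR = 208 − 1.44q. Set MR = MC: 208 − 1.44q = 129 + 0.475q → q_m = 41.2533.
Price p_m = 208 − 0.72·41.2533 = 178.2976; MC(q_m) = 129 + 0.475·41.2533 = 148.5953.
Competitive q* = 66.1088, so Δq = 24.8555; wedge = 178.2976 − 148.5953 = 29.7023.
Welfare loss = ½ × 24.8555 × 29.7023 = 369.13.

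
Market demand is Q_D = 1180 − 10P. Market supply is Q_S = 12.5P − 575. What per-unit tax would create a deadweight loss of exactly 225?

In inverse form: demand P = 118 − 0.1Q, supply P = 46 + 0.08Q.
Competitive equilibrium: 118 − 0.1Q = 46 + 0.08Q → Q* = 400, P* = 78.
A tax t gives ΔQ = t/0.18 and wedge t, so DWL = t²/0.36.
t²/0.36 = 225 → t² = 81 → t = 9.

9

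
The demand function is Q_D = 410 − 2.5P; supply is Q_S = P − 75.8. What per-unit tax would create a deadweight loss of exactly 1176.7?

57.4

In inverse form: demand P = 164 − 0.4Q, supply P = 75.8 + Q.
Competitive equilibrium: 164 − 0.4Q = 75.8 + Q → Q* = 63, P* = 138.8.
A tax t gives ΔQ = t/1.4 and wedge t, so DWL = t²/2.8.
t²/2.8 = 1176.7 → t² = 3294.76 → t = 57.4.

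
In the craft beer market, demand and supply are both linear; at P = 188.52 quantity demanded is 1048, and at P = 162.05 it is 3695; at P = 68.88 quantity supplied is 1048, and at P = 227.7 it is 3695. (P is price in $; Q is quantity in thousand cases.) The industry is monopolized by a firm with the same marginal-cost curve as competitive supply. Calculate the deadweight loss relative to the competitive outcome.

Demand slope = (162.05 − 188.52)/(3695 − 1048) = −0.01, so P = 199 − 0.01Q.
Supply slope = (227.7 − 68.88)/(3695 − 1048) = 0.06, so P = 6 + 0.06Q.
Competitive equilibrium: 199 − 0.01Q = 6 + 0.06Q → Q* = 2757.1429, P* = 171.4286.
Marginal revenue: MR = 199 − 0.02Q. Set MR = MC: 199 − 0.02Q = 6 + 0.06Q → Q_m = 2412.5.
Price P_m = 199 − 0.01·2412.5 = 174.875; MC(Q_m) = 6 + 0.06·2412.5 = 150.75.
Competitive Q* = 2757.1429, so ΔQ = 344.6429; wedge = 174.875 − 150.75 = 24.125.
Welfare loss = ½ × 344.6429 × 24.125 = $4157.25 thousand.

$4157.25 thousand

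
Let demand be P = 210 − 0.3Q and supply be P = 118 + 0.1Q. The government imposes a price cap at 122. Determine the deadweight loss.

Competitive equilibrium: 210 − 0.3Q = 118 + 0.1Q → Q* = 230, P* = 141.
At the ceiling P = 122, quantity supplied = (122 − 118)/0.1 = 40.
Willingness to pay at Q' = 40: 210 − 0.3·40 = 198.
ΔQ = 230 − 40 = 190; wedge = 198 − 122 = 76.
Deadweight loss = ½ × 190 × 76 = 7220.

7220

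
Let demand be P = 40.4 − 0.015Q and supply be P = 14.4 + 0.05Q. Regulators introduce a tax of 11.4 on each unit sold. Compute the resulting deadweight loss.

Competitive equilibrium: 40.4 − 0.015Q = 14.4 + 0.05Q → Q* = 400, P* = 34.4.
With the tax, the buyer price exceeds the seller price by 11.4: (40.4 − 0.015Q) − (14.4 + 0.05Q) = 11.4 → Q' = 224.6154.
ΔQ = 400 − 224.6154 = 175.3846; the wedge equals the tax, 11.4.
DWL = ½ × 175.3846 × 11.4 = 999.69.

999.69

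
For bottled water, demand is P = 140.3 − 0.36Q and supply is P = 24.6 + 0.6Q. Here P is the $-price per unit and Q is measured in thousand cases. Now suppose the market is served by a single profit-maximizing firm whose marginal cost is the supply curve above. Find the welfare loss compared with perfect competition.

$518.59 thousand

Competitive equilibrium: 140.3 − 0.36Q = 24.6 + 0.6Q → Q* = 120.5208, P* = 96.9125.
Marginal revenue: MR = 140.3 − 0.72Q. Set MR = MC: 140.3 − 0.72Q = 24.6 + 0.6Q → Q_m = 87.6515.
Price P_m = 140.3 − 0.36·87.6515 = 108.7455; MC(Q_m) = 24.6 + 0.6·87.6515 = 77.1909.
Competitive Q* = 120.5208, so ΔQ = 32.8693; wedge = 108.7455 − 77.1909 = 31.5546.
Welfare loss = ½ × 32.8693 × 31.5546 = $518.59 thousand.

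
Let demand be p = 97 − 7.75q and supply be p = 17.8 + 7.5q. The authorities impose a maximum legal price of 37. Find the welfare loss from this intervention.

Competitive equilibrium: 97 − 7.75q = 17.8 + 7.5q → q* = 5.1934, p* = 56.7508.
At the ceiling p = 37, quantity supplied = (37 − 17.8)/7.5 = 2.56.
Willingness to pay at q' = 2.56: 97 − 7.75·2.56 = 77.16.
Δq = 5.1934 − 2.56 = 2.6334; wedge = 77.16 − 37 = 40.16.
DWL = ½ × 2.6334 × 40.16 = 52.88.

52.88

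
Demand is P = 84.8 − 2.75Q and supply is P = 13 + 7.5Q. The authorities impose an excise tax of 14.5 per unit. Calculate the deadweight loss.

Competitive equilibrium: 84.8 − 2.75Q = 13 + 7.5Q → Q* = 7.0049, P* = 65.5366.
With the tax, the buyer price exceeds the seller price by 14.5: (84.8 − 2.75Q) − (13 + 7.5Q) = 14.5 → Q' = 5.5902.
ΔQ = 7.0049 − 5.5902 = 1.4147; the wedge equals the tax, 14.5.
Deadweight loss = ½ × 1.4147 × 14.5 = 10.26.

10.26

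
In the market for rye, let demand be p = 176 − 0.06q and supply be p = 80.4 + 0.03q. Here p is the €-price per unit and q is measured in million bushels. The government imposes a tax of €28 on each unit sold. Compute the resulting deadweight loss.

Competitive equilibrium: 176 − 0.06q = 80.4 + 0.03q → q* = 1062.2222, p* = 112.2667.
With the tax, the buyer price exceeds the seller price by 28: (176 − 0.06q) − (80.4 + 0.03q) = 28 → q' = 751.1111.
Δq = 1062.2222 − 751.1111 = 311.1111; the wedge equals the tax, 28.
DWL = ½ × 311.1111 × 28 = €4355.56 million.

€4355.56 million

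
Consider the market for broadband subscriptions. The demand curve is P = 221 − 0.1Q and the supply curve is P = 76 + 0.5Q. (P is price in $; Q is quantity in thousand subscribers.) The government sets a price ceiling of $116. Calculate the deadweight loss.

$7840.83 thousand

Competitive equilibrium: 221 − 0.1Q = 76 + 0.5Q → Q* = 241.6667, P* = 196.8333.
At the ceiling P = 116, quantity supplied = (116 − 76)/0.5 = 80.
Willingness to pay at Q' = 80: 221 − 0.1·80 = 213.
ΔQ = 241.6667 − 80 = 161.6667; wedge = 213 − 116 = 97.
DWL = ½ × 161.6667 × 97 = $7840.83 thousand.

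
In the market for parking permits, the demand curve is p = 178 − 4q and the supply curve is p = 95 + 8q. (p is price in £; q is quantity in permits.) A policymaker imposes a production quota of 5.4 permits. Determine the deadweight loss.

£13.80

Competitive equilibrium: 178 − 4q = 95 + 8q → q* = 6.9167, p* = 150.3333.
At q = 5.4: demand price = 178 − 4·5.4 = 156.4; supply price = 95 + 8·5.4 = 138.2.
Δq = 6.9167 − 5.4 = 1.5167; wedge = 156.4 − 138.2 = 18.2.
The triangle = ½ × 1.5167 × 18.2 = £13.80.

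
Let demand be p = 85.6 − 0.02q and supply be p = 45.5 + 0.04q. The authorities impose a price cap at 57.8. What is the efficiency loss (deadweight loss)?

3906.02

Competitive equilibrium: 85.6 − 0.02q = 45.5 + 0.04q → q* = 668.3333, p* = 72.2333.
At the ceiling p = 57.8, quantity supplied = (57.8 − 45.5)/0.04 = 307.5.
Willingness to pay at q' = 307.5: 85.6 − 0.02·307.5 = 79.45.
Δq = 668.3333 − 307.5 = 360.8333; wedge = 79.45 − 57.8 = 21.65.
DWL = ½ × 360.8333 × 21.65 = 3906.02.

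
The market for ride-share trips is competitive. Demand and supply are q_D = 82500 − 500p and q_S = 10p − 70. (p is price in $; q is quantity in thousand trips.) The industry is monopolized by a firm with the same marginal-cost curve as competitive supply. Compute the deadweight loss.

In inverse form: demand p = 165 − 0.002q, supply p = 7 + 0.1q.
Competitive equilibrium: 165 − 0.002q = 7 + 0.1q → q* = 1549.0196, p* = 161.902.
Marginal revenue: MR = 165 − 0.004q. Set MR = MC: 165 − 0.004q = 7 + 0.1q → q_m = 1519.2308.
Price p_m = 165 − 0.002·1519.2308 = 161.9615; MC(q_m) = 7 + 0.1·1519.2308 = 158.9231.
Competitive q* = 1549.0196, so Δq = 29.7888; wedge = 161.9615 − 158.9231 = 3.0384.
The triangle = ½ × 29.7888 × 3.0384 = $45.26 thousand.

$45.26 thousand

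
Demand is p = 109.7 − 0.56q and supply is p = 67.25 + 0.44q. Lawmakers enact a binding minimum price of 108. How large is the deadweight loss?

776.74

Competitive equilibrium: 109.7 − 0.56q = 67.25 + 0.44q → q* = 42.45, p* = 85.928.
At the floor p = 108, quantity demanded = (109.7 − 108)/0.56 = 3.0357.
Sellers' marginal cost at q' = 3.0357: 67.25 + 0.44·3.0357 = 68.5857.
Δq = 42.45 − 3.0357 = 39.4143; wedge = 108 − 68.5857 = 39.4143.
Deadweight loss = ½ × 39.4143 × 39.4143 = 776.74.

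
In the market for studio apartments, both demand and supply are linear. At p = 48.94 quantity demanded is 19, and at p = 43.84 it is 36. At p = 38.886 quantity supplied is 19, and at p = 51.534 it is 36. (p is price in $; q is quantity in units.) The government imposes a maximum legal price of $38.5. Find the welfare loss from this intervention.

$53.77

Demand slope = (43.84 − 48.94)/(36 − 19) = −0.3, so p = 54.64 − 0.3q.
Supply slope = (51.534 − 38.886)/(36 − 19) = 0.744, so p = 24.75 + 0.744q.
Competitive equilibrium: 54.64 − 0.3q = 24.75 + 0.744q → q* = 28.6303, p* = 46.0509.
At the ceiling p = 38.5, quantity supplied = (38.5 − 24.75)/0.744 = 18.4812.
Willingness to pay at q' = 18.4812: 54.64 − 0.3·18.4812 = 49.0956.
Δq = 28.6303 − 18.4812 = 10.1491; wedge = 49.0956 − 38.5 = 10.5956.
DWL = ½ × 10.1491 × 10.5956 = $53.77.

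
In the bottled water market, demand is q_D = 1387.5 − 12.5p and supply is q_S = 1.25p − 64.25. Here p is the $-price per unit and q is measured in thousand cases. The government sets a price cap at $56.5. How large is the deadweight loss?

In inverse form: demand p = 111 − 0.08q, supply p = 51.4 + 0.8q.
Competitive equilibrium: 111 − 0.08q = 51.4 + 0.8q → q* = 67.72727, p* = 105.58182.
At the ceiling p = 56.5, quantity supplied = (56.5 − 51.4)/0.8 = 6.375.
Willingness to pay at q' = 6.375: 111 − 0.08·6.375 = 110.49.
Δq = 67.72727 − 6.375 = 61.35227; wedge = 110.49 − 56.5 = 53.99.
Deadweight loss = ½ × 61.35227 × 53.99 = $1656.20 thousand.

$1656.20 thousand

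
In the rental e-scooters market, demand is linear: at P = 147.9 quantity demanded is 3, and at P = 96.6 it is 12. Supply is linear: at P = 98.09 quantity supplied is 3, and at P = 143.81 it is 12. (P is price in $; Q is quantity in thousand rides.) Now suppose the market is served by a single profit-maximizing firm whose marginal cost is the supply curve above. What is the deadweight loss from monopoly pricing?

$37.45 thousand

Demand slope = (96.6 − 147.9)/(12 − 3) = −5.7, so P = 165 − 5.7Q.
Supply slope = (143.81 − 98.09)/(12 − 3) = 5.08, so P = 82.85 + 5.08Q.
Competitive equilibrium: 165 − 5.7Q = 82.85 + 5.08Q → Q* = 7.6206, P* = 121.5626.
Marginal revenue: MR = 165 − 11.4Q. Set MR = MC: 165 − 11.4Q = 82.85 + 5.08Q → Q_m = 4.9848.
Price P_m = 165 − 5.7·4.9848 = 136.5866; MC(Q_m) = 82.85 + 5.08·4.9848 = 108.1728.
Competitive Q* = 7.6206, so ΔQ = 2.6358; wedge = 136.5866 − 108.1728 = 28.4138.
The triangle = ½ × 2.6358 × 28.4138 = $37.45 thousand.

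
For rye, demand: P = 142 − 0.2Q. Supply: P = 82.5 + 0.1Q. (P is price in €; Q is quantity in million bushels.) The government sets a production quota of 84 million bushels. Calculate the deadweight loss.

Competitive equilibrium: 142 − 0.2Q = 82.5 + 0.1Q → Q* = 198.3333, P* = 102.3333.
At Q = 84: demand price = 142 − 0.2·84 = 125.2; supply price = 82.5 + 0.1·84 = 90.9.
ΔQ = 198.3333 − 84 = 114.3333; wedge = 125.2 − 90.9 = 34.3.
The triangle = ½ × 114.3333 × 34.3 = €1960.82 million.

€1960.82 million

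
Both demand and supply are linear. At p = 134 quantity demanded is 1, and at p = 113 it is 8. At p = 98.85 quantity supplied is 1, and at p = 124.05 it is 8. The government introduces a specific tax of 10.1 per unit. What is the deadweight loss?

7.73

Demand slope = (113 − 134)/(8 − 1) = −3, so p = 137 − 3q.
Supply slope = (124.05 − 98.85)/(8 − 1) = 3.6, so p = 95.25 + 3.6q.
Competitive equilibrium: 137 − 3q = 95.25 + 3.6q → q* = 6.3258, p* = 118.0227.
With the tax, the buyer price exceeds the seller price by 10.1: (137 − 3q) − (95.25 + 3.6q) = 10.1 → q' = 4.7955.
Δq = 6.3258 − 4.7955 = 1.5303; the wedge equals the tax, 10.1.
The triangle = ½ × 1.5303 × 10.1 = 7.73.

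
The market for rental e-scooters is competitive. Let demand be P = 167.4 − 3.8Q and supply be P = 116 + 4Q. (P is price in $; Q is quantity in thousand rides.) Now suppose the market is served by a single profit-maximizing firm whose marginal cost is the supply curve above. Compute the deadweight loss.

Competitive equilibrium: 167.4 − 3.8Q = 116 + 4Q → Q* = 6.5897, P* = 142.359.
Marginal revenue: MR = 167.4 − 7.6Q. Set MR = MC: 167.4 − 7.6Q = 116 + 4Q → Q_m = 4.431.
Price P_m = 167.4 − 3.8·4.431 = 150.5622; MC(Q_m) = 116 + 4·4.431 = 133.724.
Competitive Q* = 6.5897, so ΔQ = 2.1587; wedge = 150.5622 − 133.724 = 16.8382.
The triangle = ½ × 2.1587 × 16.8382 = $18.17 thousand.

$18.17 thousand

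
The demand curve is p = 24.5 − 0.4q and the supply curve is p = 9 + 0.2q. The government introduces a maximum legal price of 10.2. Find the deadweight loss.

118.01

Competitive equilibrium: 24.5 − 0.4q = 9 + 0.2q → q* = 25.8333, p* = 14.1667.
At the ceiling p = 10.2, quantity supplied = (10.2 − 9)/0.2 = 6.
Willingness to pay at q' = 6: 24.5 − 0.4·6 = 22.1.
Δq = 25.8333 − 6 = 19.8333; wedge = 22.1 − 10.2 = 11.9.
The triangle = ½ × 19.8333 × 11.9 = 118.01.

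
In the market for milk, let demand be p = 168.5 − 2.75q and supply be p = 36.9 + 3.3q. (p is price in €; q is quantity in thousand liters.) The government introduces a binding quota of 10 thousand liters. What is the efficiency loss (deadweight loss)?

Competitive equilibrium: 168.5 − 2.75q = 36.9 + 3.3q → q* = 21.7521, p* = 108.6818.
At q = 10: demand price = 168.5 − 2.75·10 = 141; supply price = 36.9 + 3.3·10 = 69.9.
Δq = 21.7521 − 10 = 11.7521; wedge = 141 − 69.9 = 71.1.
DWL = ½ × 11.7521 × 71.1 = €417.79 thousand.

€417.79 thousand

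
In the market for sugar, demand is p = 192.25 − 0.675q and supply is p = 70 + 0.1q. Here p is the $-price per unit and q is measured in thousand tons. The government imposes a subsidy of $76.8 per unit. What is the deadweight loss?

Competitive equilibrium: 192.25 − 0.675q = 70 + 0.1q → q* = 157.7419, p* = 85.7742.
The subsidy lowers effective supply by 76.8: p = 0.1q − 6.8.
New quantity: 192.25 − 0.675q = 0.1q − 6.8 → q' = 256.8387.
Overproduction Δq = 256.8387 − 157.7419 = 99.0968; wedge = subsidy = 76.8.
Deadweight loss = ½ × 99.0968 × 76.8 = $3805.32 thousand.

$3805.32 thousand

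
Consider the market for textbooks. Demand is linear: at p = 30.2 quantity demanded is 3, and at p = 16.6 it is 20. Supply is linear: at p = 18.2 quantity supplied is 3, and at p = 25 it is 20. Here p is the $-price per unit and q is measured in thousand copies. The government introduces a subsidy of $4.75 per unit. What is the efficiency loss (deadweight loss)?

$9.40 thousand

Demand slope = (16.6 − 30.2)/(20 − 3) = −0.8, so p = 32.6 − 0.8q.
Supply slope = (25 − 18.2)/(20 − 3) = 0.4, so p = 17 + 0.4q.
Competitive equilibrium: 32.6 − 0.8q = 17 + 0.4q → q* = 13, p* = 22.2.
The subsidy lowers effective supply by 4.75: p = 12.25 + 0.4q.
New quantity: 32.6 − 0.8q = 12.25 + 0.4q → q' = 16.9583.
Overproduction Δq = 16.9583 − 13 = 3.9583; wedge = subsidy = 4.75.
Deadweight loss = ½ × 3.9583 × 4.75 = $9.40 thousand.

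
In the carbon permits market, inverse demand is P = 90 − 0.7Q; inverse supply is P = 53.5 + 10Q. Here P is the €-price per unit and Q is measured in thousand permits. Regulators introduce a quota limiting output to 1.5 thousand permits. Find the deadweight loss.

€19.54 thousand

Competitive equilibrium: 90 − 0.7Q = 53.5 + 10Q → Q* = 3.4112, P* = 87.6121.
At Q = 1.5: demand price = 90 − 0.7·1.5 = 88.95; supply price = 53.5 + 10·1.5 = 68.5.
ΔQ = 3.4112 − 1.5 = 1.9112; wedge = 88.95 − 68.5 = 20.45.
Deadweight loss = ½ × 1.9112 × 20.45 = €19.54 thousand.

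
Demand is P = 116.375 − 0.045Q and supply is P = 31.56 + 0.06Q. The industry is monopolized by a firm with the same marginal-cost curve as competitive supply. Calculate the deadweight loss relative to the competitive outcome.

Competitive equilibrium: 116.375 − 0.045Q = 31.56 + 0.06Q → Q* = 807.7619, P* = 80.02571.
Marginal revenue: MR = 116.375 − 0.09Q. Set MR = MC: 116.375 − 0.09Q = 31.56 + 0.06Q → Q_m = 565.43333.
Price P_m = 116.375 − 0.045·565.43333 = 90.9305; MC(Q_m) = 31.56 + 0.06·565.43333 = 65.486.
Competitive Q* = 807.7619, so ΔQ = 242.32857; wedge = 90.9305 − 65.486 = 25.4445.
The triangle = ½ × 242.32857 × 25.4445 = 3082.96.

3082.96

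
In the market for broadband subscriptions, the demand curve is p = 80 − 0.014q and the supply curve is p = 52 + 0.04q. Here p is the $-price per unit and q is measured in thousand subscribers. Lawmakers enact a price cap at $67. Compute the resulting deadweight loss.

Competitive equilibrium: 80 − 0.014q = 52 + 0.04q → q* = 518.5185, p* = 72.7407.
At the ceiling p = 67, quantity supplied = (67 − 52)/0.04 = 375.
Willingness to pay at q' = 375: 80 − 0.014·375 = 74.75.
Δq = 518.5185 − 375 = 143.5185; wedge = 74.75 − 67 = 7.75.
Welfare loss = ½ × 143.5185 × 7.75 = $556.13 thousand.

$556.13 thousand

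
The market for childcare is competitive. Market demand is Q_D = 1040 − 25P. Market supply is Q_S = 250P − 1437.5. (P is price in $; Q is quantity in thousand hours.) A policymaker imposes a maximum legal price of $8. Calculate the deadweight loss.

$1400.11 thousand

In inverse form: demand P = 41.6 − 0.04Q, supply P = 5.75 + 0.004Q.
Competitive equilibrium: 41.6 − 0.04Q = 5.75 + 0.004Q → Q* = 814.7727, P* = 9.0091.
At the ceiling P = 8, quantity supplied = (8 − 5.75)/0.004 = 562.5.
Willingness to pay at Q' = 562.5: 41.6 − 0.04·562.5 = 19.1.
ΔQ = 814.7727 − 562.5 = 252.2727; wedge = 19.1 − 8 = 11.1.
Welfare loss = ½ × 252.2727 × 11.1 = $1400.11 thousand.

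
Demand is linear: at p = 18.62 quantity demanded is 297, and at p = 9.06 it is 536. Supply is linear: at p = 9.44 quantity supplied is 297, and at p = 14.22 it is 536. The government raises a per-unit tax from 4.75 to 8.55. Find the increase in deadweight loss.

421.17

Demand slope = (9.06 − 18.62)/(536 − 297) = −0.04, so p = 30.5 − 0.04q.
Supply slope = (14.22 − 9.44)/(536 − 297) = 0.02, so p = 3.5 + 0.02q.
Competitive equilibrium: 30.5 − 0.04q = 3.5 + 0.02q → q* = 450, p* = 12.5.
For a per-unit tax t: Δq = t/0.06, so DWL = ½·t·(t/0.06) = t²/0.12.
At t = 4.75: DWL = 188.021. At t = 8.55: DWL = 609.188.
Increase = 609.188 − 188.021 = 421.17.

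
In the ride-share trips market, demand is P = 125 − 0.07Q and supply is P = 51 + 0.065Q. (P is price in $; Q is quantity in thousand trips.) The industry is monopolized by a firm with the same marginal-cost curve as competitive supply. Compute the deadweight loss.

Competitive equilibrium: 125 − 0.07Q = 51 + 0.065Q → Q* = 548.1481, P* = 86.6296.
Marginal revenue: MR = 125 − 0.14Q. Set MR = MC: 125 − 0.14Q = 51 + 0.065Q → Q_m = 360.9756.
Price P_m = 125 − 0.07·360.9756 = 99.7317; MC(Q_m) = 51 + 0.065·360.9756 = 74.4634.
Competitive Q* = 548.1481, so ΔQ = 187.1725; wedge = 99.7317 − 74.4634 = 25.2683.
Deadweight loss = ½ × 187.1725 × 25.2683 = $2364.77 thousand.

$2364.77 thousand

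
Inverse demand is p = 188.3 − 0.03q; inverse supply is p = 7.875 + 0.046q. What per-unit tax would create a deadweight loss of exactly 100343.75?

123.5

Competitive equilibrium: 188.3 − 0.03q = 7.875 + 0.046q → q* = 2374.0132, p* = 117.0796.
A tax t gives Δq = t/0.076 and wedge t, so DWL = t²/0.152.
t²/0.152 = 100343.75 → t² = 15252.25 → t = 123.5.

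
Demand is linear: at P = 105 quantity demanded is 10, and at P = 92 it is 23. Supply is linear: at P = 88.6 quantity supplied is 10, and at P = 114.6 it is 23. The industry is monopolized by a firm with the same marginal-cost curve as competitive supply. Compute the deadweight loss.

22.43

Demand slope = (92 − 105)/(23 − 10) = −1, so P = 115 − Q.
Supply slope = (114.6 − 88.6)/(23 − 10) = 2, so P = 68.6 + 2Q.
Competitive equilibrium: 115 − Q = 68.6 + 2Q → Q* = 15.4667, P* = 99.5333.
Marginal revenue: MR = 115 − 2Q. Set MR = MC: 115 − 2Q = 68.6 + 2Q → Q_m = 11.6.
Price P_m = 115 − 1·11.6 = 103.4; MC(Q_m) = 68.6 + 2·11.6 = 91.8.
Competitive Q* = 15.4667, so ΔQ = 3.8667; wedge = 103.4 − 91.8 = 11.6.
Deadweight loss = ½ × 3.8667 × 11.6 = 22.43.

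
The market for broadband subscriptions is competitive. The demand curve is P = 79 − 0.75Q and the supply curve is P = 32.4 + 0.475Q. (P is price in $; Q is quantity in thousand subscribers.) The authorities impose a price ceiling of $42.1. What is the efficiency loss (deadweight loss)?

Competitive equilibrium: 79 − 0.75Q = 32.4 + 0.475Q → Q* = 38.0408, P* = 50.4694.
At the ceiling P = 42.1, quantity supplied = (42.1 − 32.4)/0.475 = 20.4211.
Willingness to pay at Q' = 20.4211: 79 − 0.75·20.4211 = 63.6842.
ΔQ = 38.0408 − 20.4211 = 17.6197; wedge = 63.6842 − 42.1 = 21.5842.
Deadweight loss = ½ × 17.6197 × 21.5842 = $190.15 thousand.

$190.15 thousand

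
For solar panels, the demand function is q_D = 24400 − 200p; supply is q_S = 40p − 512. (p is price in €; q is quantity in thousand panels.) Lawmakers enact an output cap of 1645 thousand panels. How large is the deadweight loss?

€59700.375 thousand

In inverse form: demand p = 122 − 0.005q, supply p = 12.8 + 0.025q.
Competitive equilibrium: 122 − 0.005q = 12.8 + 0.025q → q* = 3640, p* = 103.8.
At q = 1645: demand price = 122 − 0.005·1645 = 113.775; supply price = 12.8 + 0.025·1645 = 53.925.
Δq = 3640 − 1645 = 1995; wedge = 113.775 − 53.925 = 59.85.
The triangle = ½ × 1995 × 59.85 = €59700.375 thousand.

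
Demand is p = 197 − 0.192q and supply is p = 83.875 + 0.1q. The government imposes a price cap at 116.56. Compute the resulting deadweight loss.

535.53

Competitive equilibrium: 197 − 0.192q = 83.875 + 0.1q → q* = 387.4144, p* = 122.6164.
At the ceiling p = 116.56, quantity supplied = (116.56 − 83.875)/0.1 = 326.85.
Willingness to pay at q' = 326.85: 197 − 0.192·326.85 = 134.2448.
Δq = 387.4144 − 326.85 = 60.5644; wedge = 134.2448 − 116.56 = 17.6848.
The triangle = ½ × 60.5644 × 17.6848 = 535.53.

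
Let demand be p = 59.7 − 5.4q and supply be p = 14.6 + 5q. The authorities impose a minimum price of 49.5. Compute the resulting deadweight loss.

Competitive equilibrium: 59.7 − 5.4q = 14.6 + 5q → q* = 4.3365, p* = 36.2827.
At the floor p = 49.5, quantity demanded = (59.7 − 49.5)/5.4 = 1.8889.
Sellers' marginal cost at q' = 1.8889: 14.6 + 5·1.8889 = 24.0445.
Δq = 4.3365 − 1.8889 = 2.4476; wedge = 49.5 − 24.0445 = 25.4555.
DWL = ½ × 2.4476 × 25.4555 = 31.15.

31.15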